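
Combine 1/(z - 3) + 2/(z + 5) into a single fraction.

Common denominator (z - 3)(z + 5). Numerator: 1(z + 5) + 2(z - 3) = (z + 5) + (2z - 6) = 3z - 1
Result: (3z - 1)/[(z - 3)(z + 5)]


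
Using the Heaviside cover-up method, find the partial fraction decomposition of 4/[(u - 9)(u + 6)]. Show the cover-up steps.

Cover (u - 9): set u=9, get P = 4/(9 + 6) = 4/15. Cover (u + 6): set u=-6, get Q = 4/(-6 - 9) = -4/15.
Result: (4/15)/(u - 9) - (4/15)/(u + 6)


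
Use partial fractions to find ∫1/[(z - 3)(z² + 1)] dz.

Cover-up at z=3: P = 1/(3²+1) = 1/10. Coeff matching: Q = -1/10, R = -3/10. Decomposition: (1/10)/(z - 3) - ((1/10)z + 3/10)/(z² + 1). Integrate: linear → ln, quadratic → (1/2)ln + arctan: (1/10) ln|(z - 3)| - (1/20) ln(z² + 1) - (3/10) arctan(z) + C


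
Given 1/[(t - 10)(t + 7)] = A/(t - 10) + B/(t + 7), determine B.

Cover-up at t = -7: B = 1/(-7 - 10) = -1/17


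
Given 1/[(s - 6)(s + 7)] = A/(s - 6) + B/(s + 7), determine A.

Cover-up at s = 6: A = 1/(6 + 7) = 1/13


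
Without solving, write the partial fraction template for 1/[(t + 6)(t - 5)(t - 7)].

Three distinct linear factors: P/(t + 6) + Q/(t - 5) + R/(t - 7)


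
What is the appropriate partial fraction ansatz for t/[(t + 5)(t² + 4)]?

Linear + irreducible quadratic: α/(t + 5) + (βt + γ)/(t² + 4)


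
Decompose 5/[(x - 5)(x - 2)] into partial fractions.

5/(x - 5)(x - 2) = P/(x - 5) + Q/(x - 2). P = 5/(5 - 2) = 5/3, Q = 5/(2 - 5) = -5/3
Result: (5/3)/(x - 5) - (5/3)/(x - 2)


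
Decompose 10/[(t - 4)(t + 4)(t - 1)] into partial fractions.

Using cover-up method: P = 5/12, Q = 1/4, R = -2/3
Result: (5/12)/(t - 4) + (1/4)/(t + 4) - (2/3)/(t - 1)


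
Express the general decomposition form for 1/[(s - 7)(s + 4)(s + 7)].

Three distinct linear factors: A/(s - 7) + B/(s + 4) + C/(s + 7)


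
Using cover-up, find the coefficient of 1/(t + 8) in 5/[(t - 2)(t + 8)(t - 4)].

Cover (t + 8), set t=-8: 5/[(-8 - 2)(-8 - 4)] = 1/24


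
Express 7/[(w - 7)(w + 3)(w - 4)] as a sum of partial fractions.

Using cover-up method: α = 7/30, β = 1/10, γ = -1/3
Result: (7/30)/(w - 7) + (1/10)/(w + 3) - (1/3)/(w - 4)


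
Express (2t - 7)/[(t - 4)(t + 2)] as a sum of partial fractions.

At t=4: P = (2·4 - 7)/(4 + 2) = 1/6. At t=-2: Q = (2·(-2) - 7)/(-2 - 4) = 11/6
Result: (1/6)/(t - 4) + (11/6)/(t + 2)


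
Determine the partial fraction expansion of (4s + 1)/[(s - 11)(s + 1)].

At s=11: α = (4·11 + 1)/(11 + 1) = 15/4. At s=-1: β = (4·(-1) + 1)/(-1 - 11) = 1/4
Result: (15/4)/(s - 11) + (1/4)/(s + 1)


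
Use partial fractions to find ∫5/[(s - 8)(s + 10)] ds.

Decompose: 5/[(s - 8)(s + 10)] = (5/18)/(s - 8) - (5/18)/(s + 10). Integrate each term: (5/18) ln|(s - 8)| - (5/18) ln|(s + 10)| + C


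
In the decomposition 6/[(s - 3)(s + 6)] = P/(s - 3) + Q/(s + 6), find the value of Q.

Cover-up at s = -6: Q = 6/(-6 - 3) = -6/9 = -2/3


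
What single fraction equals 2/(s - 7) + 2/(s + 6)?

Common denominator (s - 7)(s + 6). Numerator: 2(s + 6) + 2(s - 7) = (2s + 12) + (2s - 14) = 4s - 2
Result: (4s - 2)/[(s - 7)(s + 6)]


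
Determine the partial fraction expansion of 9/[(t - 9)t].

9/(t - 9)t = A/(t - 9) + B/t. A = 9/(9 - 0) = 1, B = 9/(0 - 9) = -1
Result: 1/(t - 9) - 1/t


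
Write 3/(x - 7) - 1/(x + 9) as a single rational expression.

Common denominator (x - 7)(x + 9). Numerator: 3(x + 9) - 1(x - 7) = (3x + 27) - (x - 7) = 2x + 34
Result: (2x + 34)/[(x - 7)(x + 9)]


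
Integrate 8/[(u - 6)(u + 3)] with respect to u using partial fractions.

Decompose: 8/[(u - 6)(u + 3)] = (8/9)/(u - 6) - (8/9)/(u + 3). Integrate each term: (8/9) ln|(u - 6)| - (8/9) ln|(u + 3)| + C


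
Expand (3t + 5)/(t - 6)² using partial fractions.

(3t + 5) = α(t - 6) + β. At t = 6: β = 3·6 + 5 = 23. Coeff of t: α = 3
Result: 3/(t - 6) + 23/(t - 6)²


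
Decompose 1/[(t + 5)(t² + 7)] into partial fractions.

Cover-up at t = -5: P = 1/((-5)² + 7) = 1/32. Then Q = -P = -1/32, R = -P·(0 - 5) = 5/32
Result: (1/32)/(t + 5) - ((1/32)t - 5/32)/(t² + 7)


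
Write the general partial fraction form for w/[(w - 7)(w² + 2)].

Linear + irreducible quadratic: P/(w - 7) + (Qw + R)/(w² + 2)


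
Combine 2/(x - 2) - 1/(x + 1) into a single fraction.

Common denominator (x - 2)(x + 1). Numerator: 2(x + 1) - 1(x - 2) = (2x + 2) - (x - 2) = x + 4
Result: (x + 4)/[(x - 2)(x + 1)]


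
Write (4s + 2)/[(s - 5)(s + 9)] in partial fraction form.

At s=5: α = (4·5 + 2)/(5 + 9) = 11/7. At s=-9: β = (4·(-9) + 2)/(-9 - 5) = 17/7
Result: (11/7)/(s - 5) + (17/7)/(s + 9)


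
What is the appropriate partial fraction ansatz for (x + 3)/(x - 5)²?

Repeated linear factor: α/(x - 5) + β/(x - 5)²


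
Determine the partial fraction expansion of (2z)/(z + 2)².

(2z) = A(z + 2) + B. At z = -2: B = 2·(-2) + 0 = -4. Coeff of z: A = 2
Result: 2/(z + 2) - 4/(z + 2)²


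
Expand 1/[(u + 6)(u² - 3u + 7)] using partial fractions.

Cover-up at u = -6: A = 1/((-6)² - 3·(-6) + 7) = 1/61. Then B = -A = -1/61, C = -A·(-3 - 6) = 9/61
Result: (1/61)/(u + 6) - ((1/61)u - 9/61)/(u² - 3u + 7)


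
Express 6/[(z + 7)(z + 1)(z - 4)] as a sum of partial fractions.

Using cover-up method: P = 1/11, Q = -1/5, R = 6/55
Result: (1/11)/(z + 7) - (1/5)/(z + 1) + (6/55)/(z - 4)


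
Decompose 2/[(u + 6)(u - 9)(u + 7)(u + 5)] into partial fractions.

Using Heaviside cover-up: (2/15)/(u + 6) + (1/1680)/(u - 9) - (1/16)/(u + 7) - (1/14)/(u + 5)


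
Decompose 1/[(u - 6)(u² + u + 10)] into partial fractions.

Cover-up at u = 6: P = 1/(6² + 1·6 + 10) = 1/52. Then Q = -P = -1/52, R = -P·(1 + 6) = -7/52
Result: (1/52)/(u - 6) - ((1/52)u + 7/52)/(u² + u + 10)


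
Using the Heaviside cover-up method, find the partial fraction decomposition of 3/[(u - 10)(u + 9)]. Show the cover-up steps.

Cover (u - 10): set u=10, get P = 3/(10 + 9) = 3/19. Cover (u + 9): set u=-9, get Q = 3/(-9 - 10) = -3/19.
Result: (3/19)/(u - 10) - (3/19)/(u + 9)


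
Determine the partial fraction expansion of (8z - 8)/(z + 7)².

(8z - 8) = α(z + 7) + β. At z = -7: β = 8·(-7) - 8 = -64. Coeff of z: α = 8
Result: 8/(z + 7) - 64/(z + 7)²


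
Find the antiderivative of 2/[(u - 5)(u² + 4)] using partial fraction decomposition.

Cover-up at u=5: P = 2/(5²+4) = 2/29. Coeff matching: Q = -2/29, R = -10/29. Decomposition: (2/29)/(u - 5) - ((2/29)u + 10/29)/(u² + 4). Integrate: linear → ln, quadratic → (1/2)ln + arctan: (2/29) ln|(u - 5)| - (1/29) ln(u² + 4) - (5/29) arctan(u/2) + C


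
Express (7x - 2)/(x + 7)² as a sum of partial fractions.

(7x - 2) = A(x + 7) + B. At x = -7: B = 7·(-7) - 2 = -51. Coeff of x: A = 7
Result: 7/(x + 7) - 51/(x + 7)²


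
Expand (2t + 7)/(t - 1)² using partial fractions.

(2t + 7) = α(t - 1) + β. At t = 1: β = 2·1 + 7 = 9. Coeff of t: α = 2
Result: 2/(t - 1) + 9/(t - 1)²


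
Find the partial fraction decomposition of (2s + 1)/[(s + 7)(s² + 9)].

At s=-7: P = (2·(-7) + 1)/((-7)² + 9) = -13/58. Q = -P = 13/58, R = 2 - (-7)·P = 25/58
Result: (-13/58)/(s + 7) + ((13/58)s + 25/58)/(s² + 9)


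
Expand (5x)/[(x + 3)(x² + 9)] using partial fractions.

At x=-3: α = (5·(-3) + 0)/((-3)² + 9) = -5/6. β = -α = 5/6, γ = 5 - (-3)·α = 5/2
Result: (-5/6)/(x + 3) + ((5/6)x + 5/2)/(x² + 9)


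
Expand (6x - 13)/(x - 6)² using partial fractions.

(6x - 13) = P(x - 6) + Q. At x = 6: Q = 6·6 - 13 = 23. Coeff of x: P = 6
Result: 6/(x - 6) + 23/(x - 6)²


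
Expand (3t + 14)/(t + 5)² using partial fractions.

(3t + 14) = P(t + 5) + Q. At t = -5: Q = 3·(-5) + 14 = -1. Coeff of t: P = 3
Result: 3/(t + 5) - 1/(t + 5)²


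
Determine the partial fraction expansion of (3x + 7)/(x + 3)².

(3x + 7) = A(x + 3) + B. At x = -3: B = 3·(-3) + 7 = -2. Coeff of x: A = 3
Result: 3/(x + 3) - 2/(x + 3)²


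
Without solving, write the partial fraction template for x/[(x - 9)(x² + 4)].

Linear + irreducible quadratic: A/(x - 9) + (Bx + C)/(x² + 4)


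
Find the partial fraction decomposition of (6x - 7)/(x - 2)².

(6x - 7) = A(x - 2) + B. At x = 2: B = 6·2 - 7 = 5. Coeff of x: A = 6
Result: 6/(x - 2) + 5/(x - 2)²


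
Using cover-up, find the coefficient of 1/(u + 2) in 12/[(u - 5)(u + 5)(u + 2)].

Cover (u + 2), set u=-2: 12/[(-2 - 5)(-2 + 5)] = -4/7


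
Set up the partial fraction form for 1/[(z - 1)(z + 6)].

Distinct linear factors: P/(z - 1) + Q/(z + 6)


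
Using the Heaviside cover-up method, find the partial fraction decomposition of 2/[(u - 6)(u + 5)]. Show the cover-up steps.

Cover (u - 6): set u=6, get A = 2/(6 + 5) = 2/11. Cover (u + 5): set u=-5, get B = 2/(-5 - 6) = -2/11.
Result: (2/11)/(u - 6) - (2/11)/(u + 5)


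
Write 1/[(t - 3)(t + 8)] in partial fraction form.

1/(t - 3)(t + 8) = A/(t - 3) + B/(t + 8). A = 1/(3 + 8) = 1/11, B = 1/(-8 - 3) = -1/11
Result: (1/11)/(t - 3) - (1/11)/(t + 8)


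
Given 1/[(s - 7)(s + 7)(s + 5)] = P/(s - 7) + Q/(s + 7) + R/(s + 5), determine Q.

Cover-up at s = -7: Q = 1/[(-7 - 7)(-7 + 5)] = 1/[(-14)(-2)] = 1/28


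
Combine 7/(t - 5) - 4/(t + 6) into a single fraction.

Common denominator (t - 5)(t + 6). Numerator: 7(t + 6) - 4(t - 5) = (7t + 42) - (4t - 20) = 3t + 62
Result: (3t + 62)/[(t - 5)(t + 6)]


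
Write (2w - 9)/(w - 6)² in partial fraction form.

(2w - 9) = α(w - 6) + β. At w = 6: β = 2·6 - 9 = 3. Coeff of w: α = 2
Result: 2/(w - 6) + 3/(w - 6)²


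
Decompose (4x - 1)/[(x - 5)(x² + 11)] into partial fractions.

At x=5: P = (4·5 - 1)/(5² + 11) = 19/36. Q = -P = -19/36, R = 4 - 5·P = 49/36
Result: (19/36)/(x - 5) - ((19/36)x - 49/36)/(x² + 11)


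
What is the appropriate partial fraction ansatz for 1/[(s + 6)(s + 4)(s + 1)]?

Three distinct linear factors: α/(s + 6) + β/(s + 4) + γ/(s + 1)


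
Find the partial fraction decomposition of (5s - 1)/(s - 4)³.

(5s - 1) = α(s - 4)² + β(s - 4) + γ. At s = 4: γ = 5·4 - 1 = 19. Coefficients: α = 0, β = 5
Result: 5/(s - 4)² + 19/(s - 4)³


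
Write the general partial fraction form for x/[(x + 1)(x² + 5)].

Linear + irreducible quadratic: P/(x + 1) + (Qx + R)/(x² + 5)


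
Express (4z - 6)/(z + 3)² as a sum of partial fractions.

(4z - 6) = P(z + 3) + Q. At z = -3: Q = 4·(-3) - 6 = -18. Coeff of z: P = 4
Result: 4/(z + 3) - 18/(z + 3)²


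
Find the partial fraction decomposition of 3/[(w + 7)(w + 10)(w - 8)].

Using cover-up method: α = -1/15, β = 1/18, γ = 1/90
Result: (-1/15)/(w + 7) + (1/18)/(w + 10) + (1/90)/(w - 8)


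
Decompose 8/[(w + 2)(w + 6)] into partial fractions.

8/(w + 2)(w + 6) = P/(w + 2) + Q/(w + 6). P = 8/(-2 + 6) = 2, Q = 8/(-6 + 2) = -2
Result: 2/(w + 2) - 2/(w + 6)


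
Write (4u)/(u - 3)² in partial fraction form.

(4u) = P(u - 3) + Q. At u = 3: Q = 4·3 + 0 = 12. Coeff of u: P = 4
Result: 4/(u - 3) + 12/(u - 3)²


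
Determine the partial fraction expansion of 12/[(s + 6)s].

12/(s + 6)s = α/(s + 6) + β/s. α = 12/(-6 - 0) = -2, β = 12/(0 + 6) = 2
Result: -2/(s + 6) + 2/s


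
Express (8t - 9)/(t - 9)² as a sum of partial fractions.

(8t - 9) = P(t - 9) + Q. At t = 9: Q = 8·9 - 9 = 63. Coeff of t: P = 8
Result: 8/(t - 9) + 63/(t - 9)²


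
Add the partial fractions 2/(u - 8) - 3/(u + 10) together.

Common denominator (u - 8)(u + 10). Numerator: 2(u + 10) - 3(u - 8) = (2u + 20) - (3u - 24) = -u + 44
Result: (-u + 44)/[(u - 8)(u + 10)]


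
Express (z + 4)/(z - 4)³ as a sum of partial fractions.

(z + 4) = P(z - 4)² + Q(z - 4) + R. At z = 4: R = 1·4 + 4 = 8. Coefficients: P = 0, Q = 1
Result: 1/(z - 4)² + 8/(z - 4)³


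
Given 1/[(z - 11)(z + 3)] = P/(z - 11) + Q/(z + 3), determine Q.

Cover-up at z = -3: Q = 1/(-3 - 11) = -1/14


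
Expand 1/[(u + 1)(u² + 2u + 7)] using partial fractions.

Cover-up at u = -1: P = 1/((-1)² + 2·(-1) + 7) = 1/6. Then Q = -P = -1/6, R = -P·(2 - 1) = -1/6
Result: (1/6)/(u + 1) - ((1/6)u + 1/6)/(u² + 2u + 7)


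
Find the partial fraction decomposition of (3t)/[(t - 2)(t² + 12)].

At t=2: P = (3·2 + 0)/(2² + 12) = 3/8. Q = -P = -3/8, R = 3 - 2·P = 9/4
Result: (3/8)/(t - 2) - ((3/8)t - 9/4)/(t² + 12)


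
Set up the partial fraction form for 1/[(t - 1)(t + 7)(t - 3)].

Three distinct linear factors: A/(t - 1) + B/(t + 7) + C/(t - 3)


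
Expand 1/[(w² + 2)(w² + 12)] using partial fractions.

Coefficient matching gives A = C = 0, B = 1/(12-2) = 1/10, D = -B = -1/10
Result: (1/10)/(w² + 2) - (1/10)/(w² + 12)


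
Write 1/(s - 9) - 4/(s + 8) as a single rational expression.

Common denominator (s - 9)(s + 8). Numerator: 1(s + 8) - 4(s - 9) = (s + 8) - (4s - 36) = -3s + 44
Result: (-3s + 44)/[(s - 9)(s + 8)]


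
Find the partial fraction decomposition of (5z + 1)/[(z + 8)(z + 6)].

At z=-8: α = (5·(-8) + 1)/(-8 + 6) = 39/2. At z=-6: β = (5·(-6) + 1)/(-6 + 8) = -29/2
Result: (39/2)/(z + 8) - (29/2)/(z + 6)


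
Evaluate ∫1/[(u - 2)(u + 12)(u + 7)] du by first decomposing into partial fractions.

Cover-up: P = 1/126, Q = 1/70, R = -1/45. Decomposition: (1/126)/(u - 2) + (1/70)/(u + 12) - (1/45)/(u + 7). Integrate each term: (1/126) ln|(u - 2)| + (1/70) ln|(u + 12)| - (1/45) ln|(u + 7)| + C


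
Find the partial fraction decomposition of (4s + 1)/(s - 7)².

(4s + 1) = A(s - 7) + B. At s = 7: B = 4·7 + 1 = 29. Coeff of s: A = 4
Result: 4/(s - 7) + 29/(s - 7)²


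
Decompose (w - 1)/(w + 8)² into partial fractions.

(w - 1) = A(w + 8) + B. At w = -8: B = 1·(-8) - 1 = -9. Coeff of w: A = 1
Result: 1/(w + 8) - 9/(w + 8)²


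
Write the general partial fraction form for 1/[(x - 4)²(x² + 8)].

Repeated linear + quadratic: α/(x - 4) + β/(x - 4)² + (γx + δ)/(x² + 8)


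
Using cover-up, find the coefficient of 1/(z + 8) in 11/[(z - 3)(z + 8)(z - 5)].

Cover (z + 8), set z=-8: 11/[(-8 - 3)(-8 - 5)] = 1/13


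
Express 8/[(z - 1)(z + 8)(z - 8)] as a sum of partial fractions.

Using cover-up method: α = -8/63, β = 1/18, γ = 1/14
Result: (-8/63)/(z - 1) + (1/18)/(z + 8) + (1/14)/(z - 8)


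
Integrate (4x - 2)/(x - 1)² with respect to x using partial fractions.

Decompose: A = 4, B = 4·1 - 2 = 2, so (4x - 2)/(x - 1)² = 4/(x - 1) + 2/(x - 1)². Integrate: ∫ A/(x - 1) dx = 4 ln|(x - 1)|; ∫ B/(x - 1)² dx = -2/(x - 1). Sum: 4 ln|(x - 1)| - 2/(x - 1) + C


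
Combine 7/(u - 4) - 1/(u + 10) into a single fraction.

Common denominator (u - 4)(u + 10). Numerator: 7(u + 10) - 1(u - 4) = (7u + 70) - (u - 4) = 6u + 74
Result: (6u + 74)/[(u - 4)(u + 10)]


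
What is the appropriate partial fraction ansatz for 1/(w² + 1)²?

Repeated quadratic factor: (Pw + Q)/(w² + 1) + (Rw + S)/(w² + 1)²


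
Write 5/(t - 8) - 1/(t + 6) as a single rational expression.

Common denominator (t - 8)(t + 6). Numerator: 5(t + 6) - 1(t - 8) = (5t + 30) - (t - 8) = 4t + 38
Result: (4t + 38)/[(t - 8)(t + 6)]


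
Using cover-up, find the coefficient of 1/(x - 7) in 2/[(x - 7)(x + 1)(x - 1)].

Cover (x - 7), set x=7: 2/[(7 + 1)(7 - 1)] = 1/24


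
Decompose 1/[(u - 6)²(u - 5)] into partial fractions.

Cover-up at u=5: C = 1/(5 - 6)² = 1. Cover-up at u=6: B = 1/(6 - 5) = 1. Comparing u² coeff: A = -C = -1
Result: -1/(u - 6) + 1/(u - 6)² + 1/(u - 5)


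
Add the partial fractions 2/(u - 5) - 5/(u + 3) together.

Common denominator (u - 5)(u + 3). Numerator: 2(u + 3) - 5(u - 5) = (2u + 6) - (5u - 25) = -3u + 31
Result: (-3u + 31)/[(u - 5)(u + 3)]


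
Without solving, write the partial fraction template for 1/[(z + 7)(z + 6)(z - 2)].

Three distinct linear factors: α/(z + 7) + β/(z + 6) + γ/(z - 2)


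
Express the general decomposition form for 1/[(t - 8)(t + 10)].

Distinct linear factors: P/(t - 8) + Q/(t + 10)


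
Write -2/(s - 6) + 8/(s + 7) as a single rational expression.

Common denominator (s - 6)(s + 7). Numerator: -2(s + 7) + 8(s - 6) = (-2s - 14) + (8s - 48) = 6s - 62
Result: (6s - 62)/[(s - 6)(s + 7)]


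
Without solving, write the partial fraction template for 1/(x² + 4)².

Repeated quadratic factor: (αx + β)/(x² + 4) + (γx + δ)/(x² + 4)²


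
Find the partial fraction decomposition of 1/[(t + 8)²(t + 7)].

Cover-up at t=-7: γ = 1/(-7 + 8)² = 1. Cover-up at t=-8: β = 1/(-8 + 7) = -1. Comparing t² coeff: α = -γ = -1
Result: -1/(t + 8) - 1/(t + 8)² + 1/(t + 7)


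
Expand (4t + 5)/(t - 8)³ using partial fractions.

(4t + 5) = α(t - 8)² + β(t - 8) + γ. At t = 8: γ = 4·8 + 5 = 37. Coefficients: α = 0, β = 4
Result: 4/(t - 8)² + 37/(t - 8)³


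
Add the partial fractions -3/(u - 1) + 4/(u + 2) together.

Common denominator (u - 1)(u + 2). Numerator: -3(u + 2) + 4(u - 1) = (-3u - 6) + (4u - 4) = u - 10
Result: (u - 10)/[(u - 1)(u + 2)]


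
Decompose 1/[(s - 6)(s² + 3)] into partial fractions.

Cover-up at s = 6: α = 1/(6² + 3) = 1/39. Then β = -α = -1/39, γ = -α·(0 + 6) = -2/13
Result: (1/39)/(s - 6) - ((1/39)s + 2/13)/(s² + 3)


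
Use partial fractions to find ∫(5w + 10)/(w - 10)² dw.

Decompose: P = 5, Q = 5·10 + 10 = 60, so (5w + 10)/(w - 10)² = 5/(w - 10) + 60/(w - 10)². Integrate: ∫ P/(w - 10) dw = 5 ln|(w - 10)|; ∫ Q/(w - 10)² dw = -60/(w - 10). Sum: 5 ln|(w - 10)| - 60/(w - 10) + C


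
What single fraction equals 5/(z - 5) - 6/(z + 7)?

Common denominator (z - 5)(z + 7). Numerator: 5(z + 7) - 6(z - 5) = (5z + 35) - (6z - 30) = -z + 65
Result: (-z + 65)/[(z - 5)(z + 7)]


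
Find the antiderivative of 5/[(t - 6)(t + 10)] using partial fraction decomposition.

Decompose: 5/[(t - 6)(t + 10)] = (5/16)/(t - 6) - (5/16)/(t + 10). Integrate each term: (5/16) ln|(t - 6)| - (5/16) ln|(t + 10)| + C


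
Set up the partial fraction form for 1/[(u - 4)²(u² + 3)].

Repeated linear + quadratic: α/(u - 4) + β/(u - 4)² + (γu + δ)/(u² + 3)


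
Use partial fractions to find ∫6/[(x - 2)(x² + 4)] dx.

Cover-up at x=2: α = 6/(2²+4) = 3/4. Coeff matching: β = -3/4, γ = -3/2. Decomposition: (3/4)/(x - 2) - ((3/4)x + 3/2)/(x² + 4). Integrate: linear → ln, quadratic → (1/2)ln + arctan: (3/4) ln|(x - 2)| - (3/8) ln(x² + 4) - (3/4) arctan(x/2) + C


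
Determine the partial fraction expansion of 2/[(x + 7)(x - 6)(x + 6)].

Using cover-up method: P = 2/13, Q = 1/78, R = -1/6
Result: (2/13)/(x + 7) + (1/78)/(x - 6) - (1/6)/(x + 6)


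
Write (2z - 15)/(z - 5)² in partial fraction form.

(2z - 15) = P(z - 5) + Q. At z = 5: Q = 2·5 - 15 = -5. Coeff of z: P = 2
Result: 2/(z - 5) - 5/(z - 5)²


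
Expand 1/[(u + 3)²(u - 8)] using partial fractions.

Cover-up at u=8: C = 1/(8 + 3)² = 1/121. Cover-up at u=-3: B = 1/(-3 - 8) = -1/11. Comparing u² coeff: A = -C = -1/121
Result: (-1/121)/(u + 3) - (1/11)/(u + 3)² + (1/121)/(u - 8)


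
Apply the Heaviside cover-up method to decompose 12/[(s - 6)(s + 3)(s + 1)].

Cover (s - 6), s=6: A = 12/[(6 + 3)(6 + 1)] = 4/21. Cover (s + 3), s=-3: B = 12/[(-3 - 6)(-3 + 1)] = 2/3. Cover (s + 1), s=-1: C = 12/[(-1 - 6)(-1 + 3)] = -6/7.
Result: (4/21)/(s - 6) + (2/3)/(s + 3) - (6/7)/(s + 1)


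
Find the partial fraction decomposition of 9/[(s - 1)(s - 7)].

9/(s - 1)(s - 7) = α/(s - 1) + β/(s - 7). α = 9/(1 - 7) = -3/2, β = 9/(7 - 1) = 3/2
Result: (-3/2)/(s - 1) + (3/2)/(s - 7)


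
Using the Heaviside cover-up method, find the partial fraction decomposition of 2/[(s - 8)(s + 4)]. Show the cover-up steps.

Cover (s - 8): set s=8, get α = 2/(8 + 4) = 1/6. Cover (s + 4): set s=-4, get β = 2/(-4 - 8) = -1/6.
Result: (1/6)/(s - 8) - (1/6)/(s + 4)


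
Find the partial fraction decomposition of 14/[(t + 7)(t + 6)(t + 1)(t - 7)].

Using Heaviside cover-up: (-1/6)/(t + 7) + (14/65)/(t + 6) - (7/120)/(t + 1) + (1/104)/(t - 7)


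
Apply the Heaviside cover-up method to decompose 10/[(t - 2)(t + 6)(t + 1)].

Cover (t - 2), t=2: α = 10/[(2 + 6)(2 + 1)] = 5/12. Cover (t + 6), t=-6: β = 10/[(-6 - 2)(-6 + 1)] = 1/4. Cover (t + 1), t=-1: γ = 10/[(-1 - 2)(-1 + 6)] = -2/3.
Result: (5/12)/(t - 2) + (1/4)/(t + 6) - (2/3)/(t + 1)


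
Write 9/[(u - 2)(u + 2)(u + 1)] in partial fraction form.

Using cover-up method: P = 3/4, Q = 9/4, R = -3
Result: (3/4)/(u - 2) + (9/4)/(u + 2) - 3/(u + 1)


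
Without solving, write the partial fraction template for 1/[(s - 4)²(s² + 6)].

Repeated linear + quadratic: α/(s - 4) + β/(s - 4)² + (γs + δ)/(s² + 6)


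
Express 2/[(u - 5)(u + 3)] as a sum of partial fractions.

2/(u - 5)(u + 3) = P/(u - 5) + Q/(u + 3). P = 2/(5 + 3) = 1/4, Q = 2/(-3 - 5) = -1/4
Result: (1/4)/(u - 5) - (1/4)/(u + 3)


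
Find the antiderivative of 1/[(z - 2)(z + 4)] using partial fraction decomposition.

Decompose: 1/[(z - 2)(z + 4)] = (1/6)/(z - 2) - (1/6)/(z + 4). Integrate each term: (1/6) ln|(z - 2)| - (1/6) ln|(z + 4)| + C


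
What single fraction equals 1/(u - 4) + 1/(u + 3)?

Common denominator (u - 4)(u + 3). Numerator: 1(u + 3) + 1(u - 4) = (u + 3) + (u - 4) = 2u - 1
Result: (2u - 1)/[(u - 4)(u + 3)]


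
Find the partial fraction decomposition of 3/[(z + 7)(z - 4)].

3/(z + 7)(z - 4) = A/(z + 7) + B/(z - 4). A = 3/(-7 - 4) = -3/11, B = 3/(4 + 7) = 3/11
Result: (-3/11)/(z + 7) + (3/11)/(z - 4)


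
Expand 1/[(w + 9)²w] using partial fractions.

Cover-up at w=0: R = 1/(0 + 9)² = 1/81. Cover-up at w=-9: Q = 1/(-9 - 0) = -1/9. Comparing w² coeff: P = -R = -1/81
Result: (-1/81)/(w + 9) - (1/9)/(w + 9)² + (1/81)/w


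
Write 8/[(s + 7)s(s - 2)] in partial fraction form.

Using cover-up method: P = 8/63, Q = -4/7, R = 4/9
Result: (8/63)/(s + 7) - (4/7)/s + (4/9)/(s - 2)


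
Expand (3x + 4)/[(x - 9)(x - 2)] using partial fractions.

At x=9: A = (3·9 + 4)/(9 - 2) = 31/7. At x=2: B = (3·2 + 4)/(2 - 9) = -10/7
Result: (31/7)/(x - 9) - (10/7)/(x - 2)


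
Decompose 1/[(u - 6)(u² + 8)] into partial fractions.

Cover-up at u = 6: A = 1/(6² + 8) = 1/44. Then B = -A = -1/44, C = -A·(0 + 6) = -3/22
Result: (1/44)/(u - 6) - ((1/44)u + 3/22)/(u² + 8)


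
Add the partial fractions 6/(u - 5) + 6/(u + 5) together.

Common denominator (u - 5)(u + 5). Numerator: 6(u + 5) + 6(u - 5) = (6u + 30) + (6u - 30) = 12u
Result: (12u)/[(u - 5)(u + 5)]


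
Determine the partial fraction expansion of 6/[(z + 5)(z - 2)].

6/(z + 5)(z - 2) = P/(z + 5) + Q/(z - 2). P = 6/(-5 - 2) = -6/7, Q = 6/(2 + 5) = 6/7
Result: (-6/7)/(z + 5) + (6/7)/(z - 2)


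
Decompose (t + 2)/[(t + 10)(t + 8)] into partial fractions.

At t=-10: P = (1·(-10) + 2)/(-10 + 8) = 4. At t=-8: Q = (1·(-8) + 2)/(-8 + 10) = -3
Result: 4/(t + 10) - 3/(t + 8)


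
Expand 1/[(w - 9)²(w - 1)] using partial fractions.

Cover-up at w=1: C = 1/(1 - 9)² = 1/64. Cover-up at w=9: B = 1/(9 - 1) = 1/8. Comparing w² coeff: A = -C = -1/64
Result: (-1/64)/(w - 9) + (1/8)/(w - 9)² + (1/64)/(w - 1)


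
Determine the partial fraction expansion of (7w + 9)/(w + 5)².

(7w + 9) = P(w + 5) + Q. At w = -5: Q = 7·(-5) + 9 = -26. Coeff of w: P = 7
Result: 7/(w + 5) - 26/(w + 5)²


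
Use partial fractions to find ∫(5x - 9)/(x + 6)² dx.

Decompose: P = 5, Q = 5·(-6) - 9 = -39, so (5x - 9)/(x + 6)² = 5/(x + 6) - 39/(x + 6)². Integrate: ∫ P/(x + 6) dx = 5 ln|(x + 6)|; ∫ Q/(x + 6)² dx = 39/(x + 6). Sum: 5 ln|(x + 6)| + 39/(x + 6) + C


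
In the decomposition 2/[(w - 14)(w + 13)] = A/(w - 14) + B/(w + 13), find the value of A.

Cover-up at w = 14: A = 2/(14 + 13) = 2/27


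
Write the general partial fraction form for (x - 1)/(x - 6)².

Repeated linear factor: A/(x - 6) + B/(x - 6)²


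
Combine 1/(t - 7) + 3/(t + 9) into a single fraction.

Common denominator (t - 7)(t + 9). Numerator: 1(t + 9) + 3(t - 7) = (t + 9) + (3t - 21) = 4t - 12
Result: (4t - 12)/[(t - 7)(t + 9)]


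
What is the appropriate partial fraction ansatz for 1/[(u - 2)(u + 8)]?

Distinct linear factors: P/(u - 2) + Q/(u + 8)


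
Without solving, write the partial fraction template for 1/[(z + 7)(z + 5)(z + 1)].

Three distinct linear factors: A/(z + 7) + B/(z + 5) + C/(z + 1)


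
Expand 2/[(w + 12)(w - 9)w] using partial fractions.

Using cover-up method: A = 1/126, B = 2/189, C = -1/54
Result: (1/126)/(w + 12) + (2/189)/(w - 9) - (1/54)/w


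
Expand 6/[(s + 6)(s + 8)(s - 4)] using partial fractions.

Using cover-up method: P = -3/10, Q = 1/4, R = 1/20
Result: (-3/10)/(s + 6) + (1/4)/(s + 8) + (1/20)/(s - 4)


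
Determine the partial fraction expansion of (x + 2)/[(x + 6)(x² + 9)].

At x=-6: A = (1·(-6) + 2)/((-6)² + 9) = -4/45. B = -A = 4/45, C = 1 - (-6)·A = 7/15
Result: (-4/45)/(x + 6) + ((4/45)x + 7/15)/(x² + 9)


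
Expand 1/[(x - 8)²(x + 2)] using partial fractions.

Cover-up at x=-2: R = 1/(-2 - 8)² = 1/100. Cover-up at x=8: Q = 1/(8 + 2) = 1/10. Comparing x² coeff: P = -R = -1/100
Result: (-1/100)/(x - 8) + (1/10)/(x - 8)² + (1/100)/(x + 2)


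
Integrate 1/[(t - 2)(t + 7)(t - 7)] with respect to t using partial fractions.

Cover-up: α = -1/45, β = 1/126, γ = 1/70. Decomposition: (-1/45)/(t - 2) + (1/126)/(t + 7) + (1/70)/(t - 7). Integrate each term: (-1/45) ln|(t - 2)| + (1/126) ln|(t + 7)| + (1/70) ln|(t - 7)| + C


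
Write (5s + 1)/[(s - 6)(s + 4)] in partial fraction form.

At s=6: A = (5·6 + 1)/(6 + 4) = 31/10. At s=-4: B = (5·(-4) + 1)/(-4 - 6) = 19/10
Result: (31/10)/(s - 6) + (19/10)/(s + 4)


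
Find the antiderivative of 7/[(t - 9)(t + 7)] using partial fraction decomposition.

Decompose: 7/[(t - 9)(t + 7)] = (7/16)/(t - 9) - (7/16)/(t + 7). Integrate each term: (7/16) ln|(t - 9)| - (7/16) ln|(t + 7)| + C


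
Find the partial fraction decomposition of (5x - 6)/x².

(5x - 6) = Px + Q. At x = 0: Q = 5·0 - 6 = -6. Coeff of x: P = 5
Result: 5/x - 6/x²


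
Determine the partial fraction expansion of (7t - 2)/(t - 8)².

(7t - 2) = A(t - 8) + B. At t = 8: B = 7·8 - 2 = 54. Coeff of t: A = 7
Result: 7/(t - 8) + 54/(t - 8)²


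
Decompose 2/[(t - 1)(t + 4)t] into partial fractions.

Using cover-up method: P = 2/5, Q = 1/10, R = -1/2
Result: (2/5)/(t - 1) + (1/10)/(t + 4) - (1/2)/t


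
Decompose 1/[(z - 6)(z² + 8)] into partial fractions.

Cover-up at z = 6: α = 1/(6² + 8) = 1/44. Then β = -α = -1/44, γ = -α·(0 + 6) = -3/22
Result: (1/44)/(z - 6) - ((1/44)z + 3/22)/(z² + 8)


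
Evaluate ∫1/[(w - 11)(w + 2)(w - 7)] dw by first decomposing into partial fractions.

Cover-up: P = 1/52, Q = 1/117, R = -1/36. Decomposition: (1/52)/(w - 11) + (1/117)/(w + 2) - (1/36)/(w - 7). Integrate each term: (1/52) ln|(w - 11)| + (1/117) ln|(w + 2)| - (1/36) ln|(w - 7)| + C


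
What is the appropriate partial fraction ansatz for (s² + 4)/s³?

Repeated linear factor (power 3): P/s + Q/s² + R/s³


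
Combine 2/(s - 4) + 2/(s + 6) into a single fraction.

Common denominator (s - 4)(s + 6). Numerator: 2(s + 6) + 2(s - 4) = (2s + 12) + (2s - 8) = 4s + 4
Result: (4s + 4)/[(s - 4)(s + 6)]


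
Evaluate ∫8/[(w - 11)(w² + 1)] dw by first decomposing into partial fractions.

Cover-up at w=11: P = 8/(11²+1) = 4/61. Coeff matching: Q = -4/61, R = -44/61. Decomposition: (4/61)/(w - 11) - ((4/61)w + 44/61)/(w² + 1). Integrate: linear → ln, quadratic → (1/2)ln + arctan: (4/61) ln|(w - 11)| - (2/61) ln(w² + 1) - (44/61) arctan(w) + C


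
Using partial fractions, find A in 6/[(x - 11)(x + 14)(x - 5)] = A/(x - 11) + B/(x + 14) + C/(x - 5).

Cover-up at x = 11: A = 6/[(11 + 14)(11 - 5)] = 6/[(25)(6)] = 6/150 = 1/25


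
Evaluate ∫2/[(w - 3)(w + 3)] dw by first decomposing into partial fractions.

Decompose: 2/[(w - 3)(w + 3)] = (1/3)/(w - 3) - (1/3)/(w + 3). Integrate each term: (1/3) ln|(w - 3)| - (1/3) ln|(w + 3)| + C


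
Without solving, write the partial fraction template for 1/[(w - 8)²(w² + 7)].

Repeated linear + quadratic: P/(w - 8) + Q/(w - 8)² + (Rw + S)/(w² + 7)


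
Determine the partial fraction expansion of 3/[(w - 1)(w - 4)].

3/(w - 1)(w - 4) = P/(w - 1) + Q/(w - 4). P = 3/(1 - 4) = -1, Q = 3/(4 - 1) = 1
Result: -1/(w - 1) + 1/(w - 4)


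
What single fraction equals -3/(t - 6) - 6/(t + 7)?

Common denominator (t - 6)(t + 7). Numerator: -3(t + 7) - 6(t - 6) = (-3t - 21) - (6t - 36) = -9t + 15
Result: (-9t + 15)/[(t - 6)(t + 7)]


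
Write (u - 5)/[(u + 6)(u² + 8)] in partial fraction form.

At u=-6: A = (1·(-6) - 5)/((-6)² + 8) = -1/4. B = -A = 1/4, C = 1 - (-6)·A = -1/2
Result: (-1/4)/(u + 6) + ((1/4)u - 1/2)/(u² + 8)


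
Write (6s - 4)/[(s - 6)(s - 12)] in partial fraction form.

At s=6: α = (6·6 - 4)/(6 - 12) = -16/3. At s=12: β = (6·12 - 4)/(12 - 6) = 34/3
Result: (-16/3)/(s - 6) + (34/3)/(s - 12)


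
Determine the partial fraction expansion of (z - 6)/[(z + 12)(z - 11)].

At z=-12: P = (1·(-12) - 6)/(-12 - 11) = 18/23. At z=11: Q = (1·11 - 6)/(11 + 12) = 5/23
Result: (18/23)/(z + 12) + (5/23)/(z - 11)


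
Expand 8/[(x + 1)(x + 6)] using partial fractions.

8/(x + 1)(x + 6) = P/(x + 1) + Q/(x + 6). P = 8/(-1 + 6) = 8/5, Q = 8/(-6 + 1) = -8/5
Result: (8/5)/(x + 1) - (8/5)/(x + 6)


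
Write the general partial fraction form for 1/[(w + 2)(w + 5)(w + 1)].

Three distinct linear factors: α/(w + 2) + β/(w + 5) + γ/(w + 1)


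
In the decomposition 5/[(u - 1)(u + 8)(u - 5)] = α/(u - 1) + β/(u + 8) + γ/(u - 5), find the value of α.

Cover-up at u = 1: α = 5/[(1 + 8)(1 - 5)] = 5/[(9)(-4)] = -5/36


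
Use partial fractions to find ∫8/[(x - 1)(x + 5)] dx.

Decompose: 8/[(x - 1)(x + 5)] = (4/3)/(x - 1) - (4/3)/(x + 5). Integrate each term: (4/3) ln|(x - 1)| - (4/3) ln|(x + 5)| + C


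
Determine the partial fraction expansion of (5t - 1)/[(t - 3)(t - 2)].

At t=3: A = (5·3 - 1)/(3 - 2) = 14. At t=2: B = (5·2 - 1)/(2 - 3) = -9
Result: 14/(t - 3) - 9/(t - 2)


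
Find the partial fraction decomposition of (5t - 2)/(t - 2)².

(5t - 2) = A(t - 2) + B. At t = 2: B = 5·2 - 2 = 8. Coeff of t: A = 5
Result: 5/(t - 2) + 8/(t - 2)²


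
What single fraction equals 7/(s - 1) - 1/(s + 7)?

Common denominator (s - 1)(s + 7). Numerator: 7(s + 7) - 1(s - 1) = (7s + 49) - (s - 1) = 6s + 50
Result: (6s + 50)/[(s - 1)(s + 7)]


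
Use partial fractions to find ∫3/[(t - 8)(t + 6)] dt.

Decompose: 3/[(t - 8)(t + 6)] = (3/14)/(t - 8) - (3/14)/(t + 6). Integrate each term: (3/14) ln|(t - 8)| - (3/14) ln|(t + 6)| + C


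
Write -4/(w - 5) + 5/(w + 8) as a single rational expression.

Common denominator (w - 5)(w + 8). Numerator: -4(w + 8) + 5(w - 5) = (-4w - 32) + (5w - 25) = w - 57
Result: (w - 57)/[(w - 5)(w + 8)]


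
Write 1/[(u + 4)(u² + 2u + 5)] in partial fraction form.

Cover-up at u = -4: P = 1/((-4)² + 2·(-4) + 5) = 1/13. Then Q = -P = -1/13, R = -P·(2 - 4) = 2/13
Result: (1/13)/(u + 4) - ((1/13)u - 2/13)/(u² + 2u + 5)


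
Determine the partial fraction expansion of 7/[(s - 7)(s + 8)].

7/(s - 7)(s + 8) = α/(s - 7) + β/(s + 8). α = 7/(7 + 8) = 7/15, β = 7/(-8 - 7) = -7/15
Result: (7/15)/(s - 7) - (7/15)/(s + 8)


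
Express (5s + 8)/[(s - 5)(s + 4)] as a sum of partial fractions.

At s=5: α = (5·5 + 8)/(5 + 4) = 11/3. At s=-4: β = (5·(-4) + 8)/(-4 - 5) = 4/3
Result: (11/3)/(s - 5) + (4/3)/(s + 4)


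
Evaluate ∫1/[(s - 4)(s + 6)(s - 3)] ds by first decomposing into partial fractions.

Cover-up: α = 1/10, β = 1/90, γ = -1/9. Decomposition: (1/10)/(s - 4) + (1/90)/(s + 6) - (1/9)/(s - 3). Integrate each term: (1/10) ln|(s - 4)| + (1/90) ln|(s + 6)| - (1/9) ln|(s - 3)| + C


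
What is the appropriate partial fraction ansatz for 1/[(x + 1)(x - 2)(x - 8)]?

Three distinct linear factors: α/(x + 1) + β/(x - 2) + γ/(x - 8)


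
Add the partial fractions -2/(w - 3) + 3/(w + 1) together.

Common denominator (w - 3)(w + 1). Numerator: -2(w + 1) + 3(w - 3) = (-2w - 2) + (3w - 9) = w - 11
Result: (w - 11)/[(w - 3)(w + 1)]


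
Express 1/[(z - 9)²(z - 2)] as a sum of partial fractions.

Cover-up at z=2: R = 1/(2 - 9)² = 1/49. Cover-up at z=9: Q = 1/(9 - 2) = 1/7. Comparing z² coeff: P = -R = -1/49
Result: (-1/49)/(z - 9) + (1/7)/(z - 9)² + (1/49)/(z - 2)


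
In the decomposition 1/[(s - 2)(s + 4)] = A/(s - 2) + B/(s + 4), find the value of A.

Cover-up at s = 2: A = 1/(2 + 4) = 1/6


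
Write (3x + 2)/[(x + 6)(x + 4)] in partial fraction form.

At x=-6: P = (3·(-6) + 2)/(-6 + 4) = 8. At x=-4: Q = (3·(-4) + 2)/(-4 + 6) = -5
Result: 8/(x + 6) - 5/(x + 4)


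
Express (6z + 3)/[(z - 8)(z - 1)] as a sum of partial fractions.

At z=8: α = (6·8 + 3)/(8 - 1) = 51/7. At z=1: β = (6·1 + 3)/(1 - 8) = -9/7
Result: (51/7)/(z - 8) - (9/7)/(z - 1)


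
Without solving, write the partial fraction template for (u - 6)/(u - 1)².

Repeated linear factor: α/(u - 1) + β/(u - 1)²


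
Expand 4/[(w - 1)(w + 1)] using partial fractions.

4/(w - 1)(w + 1) = α/(w - 1) + β/(w + 1). α = 4/(1 + 1) = 2, β = 4/(-1 - 1) = -2
Result: 2/(w - 1) - 2/(w + 1)


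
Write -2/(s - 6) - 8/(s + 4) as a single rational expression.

Common denominator (s - 6)(s + 4). Numerator: -2(s + 4) - 8(s - 6) = (-2s - 8) - (8s - 48) = -10s + 40
Result: (-10s + 40)/[(s - 6)(s + 4)]


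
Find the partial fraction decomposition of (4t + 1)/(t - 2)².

(4t + 1) = P(t - 2) + Q. At t = 2: Q = 4·2 + 1 = 9. Coeff of t: P = 4
Result: 4/(t - 2) + 9/(t - 2)²


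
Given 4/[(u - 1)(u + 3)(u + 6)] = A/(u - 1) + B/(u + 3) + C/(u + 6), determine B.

Cover-up at u = -3: B = 4/[(-3 - 1)(-3 + 6)] = 4/[(-4)(3)] = -4/12 = -1/3


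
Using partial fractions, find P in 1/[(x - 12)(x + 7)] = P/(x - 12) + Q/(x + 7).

Cover-up at x = 12: P = 1/(12 + 7) = 1/19


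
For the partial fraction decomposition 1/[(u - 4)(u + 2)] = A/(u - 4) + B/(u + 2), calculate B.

Cover-up at u = -2: B = 1/(-2 - 4) = -1/6


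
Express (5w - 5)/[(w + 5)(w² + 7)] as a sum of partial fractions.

At w=-5: P = (5·(-5) - 5)/((-5)² + 7) = -15/16. Q = -P = 15/16, R = 5 - (-5)·P = 5/16
Result: (-15/16)/(w + 5) + ((15/16)w + 5/16)/(w² + 7)


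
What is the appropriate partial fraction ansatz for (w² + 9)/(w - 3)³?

Repeated linear factor (power 3): α/(w - 3) + β/(w - 3)² + γ/(w - 3)³


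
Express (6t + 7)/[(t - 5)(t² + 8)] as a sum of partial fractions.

At t=5: P = (6·5 + 7)/(5² + 8) = 37/33. Q = -P = -37/33, R = 6 - 5·P = 13/33
Result: (37/33)/(t - 5) - ((37/33)t - 13/33)/(t² + 8)


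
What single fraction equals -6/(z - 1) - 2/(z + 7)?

Common denominator (z - 1)(z + 7). Numerator: -6(z + 7) - 2(z - 1) = (-6z - 42) - (2z - 2) = -8z - 40
Result: (-8z - 40)/[(z - 1)(z + 7)]


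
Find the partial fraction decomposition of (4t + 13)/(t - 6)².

(4t + 13) = α(t - 6) + β. At t = 6: β = 4·6 + 13 = 37. Coeff of t: α = 4
Result: 4/(t - 6) + 37/(t - 6)²


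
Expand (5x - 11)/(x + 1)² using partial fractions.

(5x - 11) = A(x + 1) + B. At x = -1: B = 5·(-1) - 11 = -16. Coeff of x: A = 5
Result: 5/(x + 1) - 16/(x + 1)²


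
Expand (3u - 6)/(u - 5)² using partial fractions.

(3u - 6) = α(u - 5) + β. At u = 5: β = 3·5 - 6 = 9. Coeff of u: α = 3
Result: 3/(u - 5) + 9/(u - 5)²


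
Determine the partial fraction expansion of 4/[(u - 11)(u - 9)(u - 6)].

Using cover-up method: P = 2/5, Q = -2/3, R = 4/15
Result: (2/5)/(u - 11) - (2/3)/(u - 9) + (4/15)/(u - 6)


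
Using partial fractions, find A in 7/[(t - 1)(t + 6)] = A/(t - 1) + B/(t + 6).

Cover-up at t = 1: A = 7/(1 + 6) = 7/7 = 1


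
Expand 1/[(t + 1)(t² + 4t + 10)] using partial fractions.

Cover-up at t = -1: α = 1/((-1)² + 4·(-1) + 10) = 1/7. Then β = -α = -1/7, γ = -α·(4 - 1) = -3/7
Result: (1/7)/(t + 1) - ((1/7)t + 3/7)/(t² + 4t + 10)


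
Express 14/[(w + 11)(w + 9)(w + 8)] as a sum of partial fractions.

Using cover-up method: α = 7/3, β = -7, γ = 14/3
Result: (7/3)/(w + 11) - 7/(w + 9) + (14/3)/(w + 8)


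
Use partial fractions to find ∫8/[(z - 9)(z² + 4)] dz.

Cover-up at z=9: A = 8/(9²+4) = 8/85. Coeff matching: B = -8/85, C = -72/85. Decomposition: (8/85)/(z - 9) - ((8/85)z + 72/85)/(z² + 4). Integrate: linear → ln, quadratic → (1/2)ln + arctan: (8/85) ln|(z - 9)| - (4/85) ln(z² + 4) - (36/85) arctan(z/2) + C


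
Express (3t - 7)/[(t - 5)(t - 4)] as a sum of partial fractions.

At t=5: P = (3·5 - 7)/(5 - 4) = 8. At t=4: Q = (3·4 - 7)/(4 - 5) = -5
Result: 8/(t - 5) - 5/(t - 4)


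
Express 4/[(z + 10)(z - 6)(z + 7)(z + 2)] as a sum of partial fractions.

Using Heaviside cover-up: (-1/96)/(z + 10) + (1/416)/(z - 6) + (4/195)/(z + 7) - (1/80)/(z + 2)


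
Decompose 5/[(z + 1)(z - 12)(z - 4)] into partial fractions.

Using cover-up method: α = 1/13, β = 5/104, γ = -1/8
Result: (1/13)/(z + 1) + (5/104)/(z - 12) - (1/8)/(z - 4)


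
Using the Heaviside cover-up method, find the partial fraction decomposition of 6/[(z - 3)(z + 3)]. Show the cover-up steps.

Cover (z - 3): set z=3, get A = 6/(3 + 3) = 1. Cover (z + 3): set z=-3, get B = 6/(-3 - 3) = -1.
Result: 1/(z - 3) - 1/(z + 3)


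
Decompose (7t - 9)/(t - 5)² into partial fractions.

(7t - 9) = P(t - 5) + Q. At t = 5: Q = 7·5 - 9 = 26. Coeff of t: P = 7
Result: 7/(t - 5) + 26/(t - 5)²


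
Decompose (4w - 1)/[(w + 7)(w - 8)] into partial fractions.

At w=-7: P = (4·(-7) - 1)/(-7 - 8) = 29/15. At w=8: Q = (4·8 - 1)/(8 + 7) = 31/15
Result: (29/15)/(w + 7) + (31/15)/(w - 8)


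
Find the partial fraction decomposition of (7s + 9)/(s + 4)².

(7s + 9) = P(s + 4) + Q. At s = -4: Q = 7·(-4) + 9 = -19. Coeff of s: P = 7
Result: 7/(s + 4) - 19/(s + 4)²


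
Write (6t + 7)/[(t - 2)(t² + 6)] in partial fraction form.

At t=2: P = (6·2 + 7)/(2² + 6) = 19/10. Q = -P = -19/10, R = 6 - 2·P = 11/5
Result: (19/10)/(t - 2) - ((19/10)t - 11/5)/(t² + 6)


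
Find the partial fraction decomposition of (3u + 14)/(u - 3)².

(3u + 14) = α(u - 3) + β. At u = 3: β = 3·3 + 14 = 23. Coeff of u: α = 3
Result: 3/(u - 3) + 23/(u - 3)²


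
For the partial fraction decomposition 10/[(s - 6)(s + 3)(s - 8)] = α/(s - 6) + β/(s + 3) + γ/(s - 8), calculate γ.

Cover-up at s = 8: γ = 10/[(8 - 6)(8 + 3)] = 10/[(2)(11)] = 10/22 = 5/11


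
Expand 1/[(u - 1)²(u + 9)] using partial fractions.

Cover-up at u=-9: C = 1/(-9 - 1)² = 1/100. Cover-up at u=1: B = 1/(1 + 9) = 1/10. Comparing u² coeff: A = -C = -1/100
Result: (-1/100)/(u - 1) + (1/10)/(u - 1)² + (1/100)/(u + 9)


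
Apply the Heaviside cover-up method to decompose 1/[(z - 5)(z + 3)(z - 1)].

Cover (z - 5), z=5: P = 1/[(5 + 3)(5 - 1)] = 1/32. Cover (z + 3), z=-3: Q = 1/[(-3 - 5)(-3 - 1)] = 1/32. Cover (z - 1), z=1: R = 1/[(1 - 5)(1 + 3)] = -1/16.
Result: (1/32)/(z - 5) + (1/32)/(z + 3) - (1/16)/(z - 1)


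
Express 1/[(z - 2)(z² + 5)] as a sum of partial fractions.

Cover-up at z = 2: A = 1/(2² + 5) = 1/9. Then B = -A = -1/9, C = -A·(0 + 2) = -2/9
Result: (1/9)/(z - 2) - ((1/9)z + 2/9)/(z² + 5)


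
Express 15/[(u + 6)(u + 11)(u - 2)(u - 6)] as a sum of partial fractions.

Using Heaviside cover-up: (1/32)/(u + 6) - (3/221)/(u + 11) - (15/416)/(u - 2) + (5/272)/(u - 6)


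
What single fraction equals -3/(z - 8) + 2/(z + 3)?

Common denominator (z - 8)(z + 3). Numerator: -3(z + 3) + 2(z - 8) = (-3z - 9) + (2z - 16) = -z - 25
Result: (-z - 25)/[(z - 8)(z + 3)]


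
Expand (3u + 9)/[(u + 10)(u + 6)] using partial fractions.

At u=-10: A = (3·(-10) + 9)/(-10 + 6) = 21/4. At u=-6: B = (3·(-6) + 9)/(-6 + 10) = -9/4
Result: (21/4)/(u + 10) - (9/4)/(u + 6)


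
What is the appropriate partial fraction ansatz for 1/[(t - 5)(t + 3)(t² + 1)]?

Two linear + quadratic: α/(t - 5) + β/(t + 3) + (γt + δ)/(t² + 1)
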